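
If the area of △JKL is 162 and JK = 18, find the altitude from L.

Area = (1/2) * base * height
height = 2 * Area / base
height = 2 * 162 / 18
height = 324 / 18
height = 18

18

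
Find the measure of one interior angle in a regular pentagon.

Each interior angle of a regular n-gon is (n - 2) * 180 / n.
For n = 5: (5 - 2) * 180 / 5 = 540/5 = 108 degrees.

108 degrees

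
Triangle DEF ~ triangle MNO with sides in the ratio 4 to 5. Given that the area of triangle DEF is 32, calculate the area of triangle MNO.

Area ratio = (4/5)^2 = 16/25. Area of MNO = 32 * 25/16 = 50.

50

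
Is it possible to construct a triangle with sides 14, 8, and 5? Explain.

Check the triangle inequality: 8 + 5 = 13 ≤ 14.
Since the sum of two sides does not exceed the third, no triangle can be formed.

No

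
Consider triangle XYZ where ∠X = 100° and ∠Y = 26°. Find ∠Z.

The interior angles sum to 180°: angle Z = 180 - 100 - 26 = 54°.
The triangle is obtuse (angles 100°, 26°, 54°).

54 degrees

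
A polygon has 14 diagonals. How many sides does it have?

Using d = n(n - 3)/2, we solve 14 = n(n - 3)/2.
So n(n - 3) = 28.
Testing n = 7: 7 * 4 = 28 = 28. Correct.
The polygon has 7 sides.

7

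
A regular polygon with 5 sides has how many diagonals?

Each of the 5 vertices connects to 2 non-adjacent vertices via diagonals.
Total connections = 5 × 2 = 10, but each diagonal is counted twice.
Number of diagonals = 10 / 2 = 5.

5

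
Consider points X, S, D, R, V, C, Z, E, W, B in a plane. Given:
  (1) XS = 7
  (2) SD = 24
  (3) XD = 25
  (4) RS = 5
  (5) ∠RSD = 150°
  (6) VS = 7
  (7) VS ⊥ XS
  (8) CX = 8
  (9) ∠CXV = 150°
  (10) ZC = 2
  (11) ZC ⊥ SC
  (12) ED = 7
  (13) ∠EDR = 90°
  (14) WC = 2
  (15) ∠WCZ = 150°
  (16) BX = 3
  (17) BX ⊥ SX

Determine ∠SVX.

Step 1: By the law of cosines on triangle VSX: VX² = 7² + 7² − 2·7·7·cos(90°) = 98, so VX = 7·√2.
Step 2: By the inverse law of cosines on triangle SVX: cos(∠SVX) = (7² + (7·√2)² − 7²) / (2·7·7·√2) = 98/138.59 = 0.7071, so ∠SVX = 45°.

Therefore, the measure of angle ∠SVX = 45°.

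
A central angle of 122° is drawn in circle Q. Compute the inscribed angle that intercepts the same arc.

By the inscribed angle theorem, the inscribed angle is half the central angle.
Inscribed angle = 122° / 2 = 61°

61°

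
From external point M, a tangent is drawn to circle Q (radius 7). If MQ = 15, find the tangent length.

The tangent, radius, and line from the external point to the center form a right triangle.
The right angle is where the tangent meets the radius.
By the Pythagorean theorem: tangent² + 7² = 15²
tangent² = 225 - 49 = 176
tangent = 4*sqrt(11)

4*sqrt(11)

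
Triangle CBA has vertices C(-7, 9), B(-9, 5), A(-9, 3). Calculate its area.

Shoelace: Area = (1/2)|-7(5-3) + -9(3-9) + -9(9-5)| = (1/2)(4) = 2

2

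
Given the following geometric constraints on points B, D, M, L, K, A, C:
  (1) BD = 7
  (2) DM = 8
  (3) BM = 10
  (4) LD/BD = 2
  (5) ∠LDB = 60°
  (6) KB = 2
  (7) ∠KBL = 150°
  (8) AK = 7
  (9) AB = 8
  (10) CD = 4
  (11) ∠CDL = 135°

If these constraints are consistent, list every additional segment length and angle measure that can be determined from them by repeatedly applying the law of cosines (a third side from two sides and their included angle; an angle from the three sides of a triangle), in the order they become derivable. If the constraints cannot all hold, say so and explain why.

The constraints are consistent. Derivable facts, in order:
After 1 step:
- BL = 7·√3
- LC ≈ 17.06
- ∠ABK = 53.58°
- ∠AKB = 113.13°
- ∠BAK = 13.29°
- ∠BDM = 83.33°
- ∠BMD = 44.05°
- ∠DBM = 52.62°
After 2 steps:
- LK = √193
- ∠BLD = 30°
- ∠CLD = 9.54°
- ∠DBL = 90°
- ∠DCL = 35.46°
After 3 steps:
- ∠BKL = 25.87°
- ∠BLK = 4.13°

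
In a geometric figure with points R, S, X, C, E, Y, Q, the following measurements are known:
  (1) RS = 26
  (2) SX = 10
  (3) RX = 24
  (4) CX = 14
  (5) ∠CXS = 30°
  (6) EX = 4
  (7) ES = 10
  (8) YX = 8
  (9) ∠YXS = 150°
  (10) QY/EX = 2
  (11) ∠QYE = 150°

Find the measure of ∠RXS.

Step 1: By the inverse law of cosines on triangle RXS: cos(∠RXS) = (24² + 10² − 26²) / (2·24·10) = 0/480 = 0, so ∠RXS = 90°.

Therefore, the measure of angle ∠RXS = 90°.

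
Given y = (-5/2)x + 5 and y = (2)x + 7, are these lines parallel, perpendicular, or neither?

Slope of line 1: m1 = -5/2
Slope of line 2: m2 = 2
m1 != m2 and m1*m2 = -5 != -1. Neither.

Neither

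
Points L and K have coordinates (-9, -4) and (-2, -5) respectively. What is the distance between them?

d = sqrt((-2 - -9)^2 + (-5 - -4)^2)
d = sqrt(7^2 + -1^2)
d = sqrt(49 + 1)
d = sqrt(50) = 5*sqrt(2)

5*sqrt(2)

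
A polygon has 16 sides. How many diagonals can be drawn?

Total line segments between 16 vertices = C(16,2) = 120.
Subtract the 16 sides: 120 - 16 = 104 diagonals.

104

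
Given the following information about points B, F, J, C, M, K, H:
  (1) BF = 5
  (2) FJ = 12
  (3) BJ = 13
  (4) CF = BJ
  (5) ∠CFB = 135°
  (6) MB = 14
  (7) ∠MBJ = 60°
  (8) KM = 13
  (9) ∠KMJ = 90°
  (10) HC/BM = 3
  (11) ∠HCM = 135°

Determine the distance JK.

Step 1: By the law of cosines on triangle JBM: JM² = 13² + 14² − 2·13·14·cos(60°) = 183, so JM = √183.
Step 2: By the law of cosines on triangle JMK: JK² = √183² + 13² − 2·√183·13·cos(90°) = 352, so JK = 4·√22.

Therefore, the length of JK = 4·√22.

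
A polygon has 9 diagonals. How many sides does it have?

Using d = n(n - 3)/2, we solve 9 = n(n - 3)/2.
So n(n - 3) = 18.
Testing n = 6: 6 * 3 = 18 = 18. Correct.
The polygon has 6 sides.

6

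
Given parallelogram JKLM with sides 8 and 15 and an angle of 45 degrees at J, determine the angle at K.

Opposite sides of a parallelogram are parallel, so consecutive angles form co-interior angles on a transversal.
Co-interior angles sum to 180°, giving angle K = 180 - 45 = 135 degrees.

135 degrees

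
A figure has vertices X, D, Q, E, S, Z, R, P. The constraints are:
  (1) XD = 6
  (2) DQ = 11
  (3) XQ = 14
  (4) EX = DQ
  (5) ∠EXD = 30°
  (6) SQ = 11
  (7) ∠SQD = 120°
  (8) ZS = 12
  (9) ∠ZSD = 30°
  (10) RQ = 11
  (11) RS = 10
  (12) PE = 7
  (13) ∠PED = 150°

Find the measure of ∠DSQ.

Step 1: By the law of cosines on triangle SQD: SD² = 11² + 11² − 2·11·11·cos(120°) = 363, so SD = 11·√3.
Step 2: By the inverse law of cosines on triangle DSQ: cos(∠DSQ) = ((11·√3)² + 11² − 11²) / (2·11·√3·11) = 363/419.16 = 0.866, so ∠DSQ = 30°.

Therefore, the measure of angle ∠DSQ = 30°.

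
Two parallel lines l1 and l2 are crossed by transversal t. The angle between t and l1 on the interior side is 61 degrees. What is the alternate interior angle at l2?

Alternate interior angles formed by parallel lines and a transversal are equal.
The given angle is 61 degrees.
The alternate interior angle = 61 degrees.

61 degrees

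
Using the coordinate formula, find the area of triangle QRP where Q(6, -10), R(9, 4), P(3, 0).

Using the Shoelace formula for a triangle:
Area = (1/2)|x0(y1 - y2) + x1(y2 - y0) + x2(y0 - y1)|
Area = (1/2)|6(4 - 0) + 9(0 - -10) + 3(-10 - 4)|
Area = (1/2)|24 + 90 + -42|
Area = (1/2)|72|
Area = (1/2)(72)
Area = 36

36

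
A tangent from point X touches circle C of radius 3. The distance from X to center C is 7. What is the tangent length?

Let T be the point of tangency. Then CT ⊥ XT (radius ⊥ tangent).
In right triangle CTX: CX² = CT² + XT²
7² = 3² + XT²
XT² = 40, XT = 2*sqrt(10)

2*sqrt(10)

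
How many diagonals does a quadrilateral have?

Total line segments between 4 vertices = C(4,2) = 6.
Subtract the 4 sides: 6 - 4 = 2 diagonals.

2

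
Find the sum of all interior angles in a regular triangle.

The sum of interior angles of an n-sided polygon is (n - 2) * 180.
For n = 3: (3 - 2) * 180 = 1 * 180 = 180 degrees.

180 degrees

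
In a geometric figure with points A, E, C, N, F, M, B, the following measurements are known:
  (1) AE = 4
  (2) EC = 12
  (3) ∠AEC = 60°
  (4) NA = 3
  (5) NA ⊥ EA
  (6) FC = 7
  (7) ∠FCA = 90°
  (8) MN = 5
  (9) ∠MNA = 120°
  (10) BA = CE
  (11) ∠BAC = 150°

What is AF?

Step 1: By the law of cosines on triangle CEA: CA² = 12² + 4² − 2·12·4·cos(60°) = 112, so CA = 4·√7.
Step 2: By the law of cosines on triangle ACF: AF² = (4·√7)² + 7² − 2·4·√7·7·cos(90°) = 161, so AF = √161.

Therefore, the length of AF = √161.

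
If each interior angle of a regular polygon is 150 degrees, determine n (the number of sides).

Each interior angle of a regular n-gon is (n - 2) * 180 / n.
Setting this equal to 150:
(n - 2) * 180 / n = 150
Each exterior angle = 180 - 150 = 30 degrees.
Since exterior angles sum to 360: n = 360 / 30 = 12.

12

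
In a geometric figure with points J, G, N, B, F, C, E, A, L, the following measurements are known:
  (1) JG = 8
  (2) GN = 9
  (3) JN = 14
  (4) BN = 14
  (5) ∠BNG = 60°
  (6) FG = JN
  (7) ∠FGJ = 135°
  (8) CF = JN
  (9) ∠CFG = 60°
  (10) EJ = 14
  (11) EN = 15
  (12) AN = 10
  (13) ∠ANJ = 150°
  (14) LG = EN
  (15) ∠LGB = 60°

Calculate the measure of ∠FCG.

From the given relations: CF = JN = 14; FG = JN = 14.
Step 1: By the law of cosines on triangle CFG: CG² = 14² + 14² − 2·14·14·cos(60°) = 196, so CG = 14.
Step 2: By the inverse law of cosines on triangle FCG: cos(∠FCG) = (14² + 14² − 14²) / (2·14·14) = 196/392 = 0.5, so ∠FCG = 60°.

Therefore, the measure of angle ∠FCG = 60°.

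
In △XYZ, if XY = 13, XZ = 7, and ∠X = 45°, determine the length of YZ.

When two sides and the included angle are known, the law of cosines gives the third side.
c^2 = a^2 + b^2 - 2ab cos(C) generalizes the Pythagorean theorem to non-right triangles.
Here: YZ^2 = 169 + 49 - 182*(sqrt(2)/2) = 218 - 91*sqrt(2)
YZ = sqrt(218 - 91*sqrt(2))

sqrt(218 - 91*sqrt(2))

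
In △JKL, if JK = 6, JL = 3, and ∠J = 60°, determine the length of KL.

Law of cosines: KL^2 = 6^2 + 3^2 - 2(6)(3)cos(60°) = 27, so KL = 3*sqrt(3).

3*sqrt(3)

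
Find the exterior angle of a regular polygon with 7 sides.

Each exterior angle of a regular n-gon is 360 / n.
For n = 7: 360 / 7 = 360/7 degrees.

360/7 degrees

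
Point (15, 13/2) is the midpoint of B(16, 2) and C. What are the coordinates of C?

Using the midpoint formula: M = ((x1 + x2)/2, (y1 + y2)/2)
We know M = (15, 13/2) and B = (16, 2)
For x: 15 = (16 + x2)/2, so x2 = 2*15 - 16 = 14
For y: 13/2 = (2 + y2)/2, so y2 = 2*13/2 - 2 = 11
C = (14, 11)

(14, 11)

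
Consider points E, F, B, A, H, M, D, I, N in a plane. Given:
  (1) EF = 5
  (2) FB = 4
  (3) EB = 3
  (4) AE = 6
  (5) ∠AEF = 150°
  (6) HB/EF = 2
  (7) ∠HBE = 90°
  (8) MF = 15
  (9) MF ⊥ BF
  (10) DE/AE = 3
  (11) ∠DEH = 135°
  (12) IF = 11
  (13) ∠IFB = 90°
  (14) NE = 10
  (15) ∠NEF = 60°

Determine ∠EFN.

Step 1: By the law of cosines on triangle FEN: FN² = 5² + 10² − 2·5·10·cos(60°) = 75, so FN = 5·√3.
Step 2: By the inverse law of cosines on triangle EFN: cos(∠EFN) = (5² + (5·√3)² − 10²) / (2·5·5·√3) = 0/86.6 = 0, so ∠EFN = 90°.

Therefore, the measure of angle ∠EFN = 90°.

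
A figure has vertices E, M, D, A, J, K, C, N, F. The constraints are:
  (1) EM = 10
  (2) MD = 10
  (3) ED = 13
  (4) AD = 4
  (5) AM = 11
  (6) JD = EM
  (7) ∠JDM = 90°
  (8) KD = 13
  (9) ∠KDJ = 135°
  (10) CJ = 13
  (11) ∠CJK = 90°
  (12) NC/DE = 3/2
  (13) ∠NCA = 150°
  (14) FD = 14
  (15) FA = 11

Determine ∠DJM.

From the given relations: JD = EM = 10.
Step 1: By the law of cosines on triangle JDM: JM² = 10² + 10² − 2·10·10·cos(90°) = 200, so JM = 10·√2.
Step 2: By the inverse law of cosines on triangle DJM: cos(∠DJM) = (10² + (10·√2)² − 10²) / (2·10·10·√2) = 200/282.84 = 0.7071, so ∠DJM = 45°.

Therefore, the measure of angle ∠DJM = 45°.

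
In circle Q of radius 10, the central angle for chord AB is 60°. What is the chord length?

Drop a perpendicular from the center to the chord, bisecting both the chord and the central angle.
Each half-chord = r sin(θ/2) = 10 sin(30°).
The full chord = 2 × 10 × sin(30°) = 10.

10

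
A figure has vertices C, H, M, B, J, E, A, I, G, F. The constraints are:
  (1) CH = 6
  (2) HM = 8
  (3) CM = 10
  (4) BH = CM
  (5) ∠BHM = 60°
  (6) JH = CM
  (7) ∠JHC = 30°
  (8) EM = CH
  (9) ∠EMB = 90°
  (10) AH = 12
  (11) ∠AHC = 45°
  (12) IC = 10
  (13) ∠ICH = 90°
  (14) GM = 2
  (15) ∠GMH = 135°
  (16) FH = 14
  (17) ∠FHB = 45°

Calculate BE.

From the given relations: BH = CM = 10; EM = CH = 6.
Step 1: By the law of cosines on triangle BHM: BM² = 10² + 8² − 2·10·8·cos(60°) = 84, so BM = 2·√21.
Step 2: By the law of cosines on triangle BME: BE² = (2·√21)² + 6² − 2·2·√21·6·cos(90°) = 120, so BE = 2·√30.

Therefore, the length of BE = 2·√30.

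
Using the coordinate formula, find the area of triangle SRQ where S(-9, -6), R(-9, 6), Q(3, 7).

Using the Shoelace formula for a triangle:
Area = (1/2)|x0(y1 - y2) + x1(y2 - y0) + x2(y0 - y1)|
Area = (1/2)|-9(6 - 7) + -9(7 - -6) + 3(-6 - 6)|
Area = (1/2)|9 + -117 + -36|
Area = (1/2)|-144|
Area = (1/2)(144)
Area = 72

72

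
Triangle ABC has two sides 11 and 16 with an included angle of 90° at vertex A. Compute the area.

When two sides and the included angle are known, the area formula is (1/2)ab sin(C).
The height from one side to the opposite vertex is 16 sin(90°) = 16.
Area = (1/2) * 11 * 16 = 88.

88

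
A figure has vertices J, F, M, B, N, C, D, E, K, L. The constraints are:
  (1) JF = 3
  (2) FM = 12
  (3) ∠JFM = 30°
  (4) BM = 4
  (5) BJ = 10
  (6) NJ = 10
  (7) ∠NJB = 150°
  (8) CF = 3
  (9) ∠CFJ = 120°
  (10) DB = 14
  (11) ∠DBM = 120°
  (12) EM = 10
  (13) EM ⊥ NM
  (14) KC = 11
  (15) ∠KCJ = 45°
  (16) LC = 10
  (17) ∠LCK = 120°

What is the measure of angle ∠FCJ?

Step 1: By the law of cosines on triangle CFJ: CJ² = 3² + 3² − 2·3·3·cos(120°) = 27, so CJ = 3·√3.
Step 2: By the inverse law of cosines on triangle FCJ: cos(∠FCJ) = (3² + (3·√3)² − 3²) / (2·3·3·√3) = 27/31.18 = 0.866, so ∠FCJ = 30°.

Therefore, the measure of angle ∠FCJ = 30°.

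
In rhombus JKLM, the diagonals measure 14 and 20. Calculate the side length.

In a rhombus, the diagonals bisect each other perpendicularly, creating four congruent right triangles.
Each triangle has legs 7 (half of 14) and 10 (half of 20).
The hypotenuse of each right triangle is a side of the rhombus:
side = sqrt(7^2 + 10^2) = sqrt(149)

sqrt(149)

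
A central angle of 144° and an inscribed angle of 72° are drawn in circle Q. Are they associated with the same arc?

By the inscribed angle theorem, if both angles subtend the same arc, the inscribed angle must be half the central angle.
Half of 144° = 72°, which equals the given inscribed angle of 72°.
Therefore, yes, they correspond to the same arc.

Yes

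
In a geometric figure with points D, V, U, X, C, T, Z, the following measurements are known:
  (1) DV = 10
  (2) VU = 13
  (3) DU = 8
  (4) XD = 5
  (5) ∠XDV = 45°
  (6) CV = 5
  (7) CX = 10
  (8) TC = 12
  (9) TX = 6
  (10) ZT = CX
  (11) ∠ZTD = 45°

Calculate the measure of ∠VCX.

Step 1: By the law of cosines on triangle VDX: VX² = 10² + 5² − 2·10·5·cos(45°) = 54.29, so VX ≈ 7.37.
Step 2: By the inverse law of cosines on triangle VCX: cos(∠VCX) = (5² + 10² − 7.37²) / (2·5·10) = 70.71/100 = 0.7071, so ∠VCX = 45°.

Therefore, the measure of angle ∠VCX = 45°.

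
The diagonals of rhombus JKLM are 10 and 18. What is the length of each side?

Half-diagonals are 5 and 9. side = sqrt(5^2 + 9^2) = sqrt(106)

sqrt(106)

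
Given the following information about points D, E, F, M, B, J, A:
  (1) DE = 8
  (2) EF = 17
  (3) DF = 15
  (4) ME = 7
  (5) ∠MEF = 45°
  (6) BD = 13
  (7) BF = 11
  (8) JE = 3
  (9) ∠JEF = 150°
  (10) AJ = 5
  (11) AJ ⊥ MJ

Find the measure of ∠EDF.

Step 1: By the inverse law of cosines on triangle EDF: cos(∠EDF) = (8² + 15² − 17²) / (2·8·15) = 0/240 = 0, so ∠EDF = 90°.

Therefore, the measure of angle ∠EDF = 90°.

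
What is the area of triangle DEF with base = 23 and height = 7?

Area = (1/2) * base * height
Area = (1/2) * 23 * 7
Area = 161/2

161/2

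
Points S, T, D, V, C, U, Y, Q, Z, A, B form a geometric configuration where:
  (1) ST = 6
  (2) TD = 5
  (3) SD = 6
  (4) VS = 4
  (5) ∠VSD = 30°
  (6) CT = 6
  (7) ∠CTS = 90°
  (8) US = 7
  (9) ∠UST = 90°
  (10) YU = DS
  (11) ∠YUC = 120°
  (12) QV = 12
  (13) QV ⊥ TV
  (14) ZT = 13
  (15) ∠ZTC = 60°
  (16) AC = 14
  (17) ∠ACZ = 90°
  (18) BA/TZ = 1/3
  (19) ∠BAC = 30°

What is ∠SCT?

Step 1: By the law of cosines on triangle CTS: CS² = 6² + 6² − 2·6·6·cos(90°) = 72, so CS = 6·√2.
Step 2: By the inverse law of cosines on triangle SCT: cos(∠SCT) = ((6·√2)² + 6² − 6²) / (2·6·√2·6) = 72/101.82 = 0.7071, so ∠SCT = 45°.

Therefore, the measure of angle ∠SCT = 45°.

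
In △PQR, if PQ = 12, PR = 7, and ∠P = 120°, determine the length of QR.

By the law of cosines: QR^2 = PQ^2 + PR^2 - 2*PQ*PR*cos(P)
QR^2 = 12^2 + 7^2 - 2*12*7*cos(120°)
QR^2 = 144 + 49 - 168*(-1/2)
QR^2 = 277
QR = sqrt(277)

sqrt(277)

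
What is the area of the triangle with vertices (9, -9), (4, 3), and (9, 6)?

The Shoelace formula computes the area from vertex coordinates by summing cross products.
For vertices (9,-9), (4,3), (9,6):
Signed sum = 9*3 - 4*-9 + 4*6 - 9*3 + 9*-9 - 9*6
= 63 + -3 + -135 = -75
Area = (1/2)|-75| = 75/2.

75/2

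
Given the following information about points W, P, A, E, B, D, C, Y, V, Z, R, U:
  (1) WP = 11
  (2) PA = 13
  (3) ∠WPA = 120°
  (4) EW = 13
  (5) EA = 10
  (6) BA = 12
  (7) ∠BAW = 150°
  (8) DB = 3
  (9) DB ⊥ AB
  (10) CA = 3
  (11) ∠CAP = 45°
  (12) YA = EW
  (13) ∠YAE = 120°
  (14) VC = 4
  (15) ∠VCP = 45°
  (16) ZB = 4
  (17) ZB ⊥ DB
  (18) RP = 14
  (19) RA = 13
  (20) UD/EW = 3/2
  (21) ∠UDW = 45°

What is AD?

Step 1: By the law of cosines on triangle ABD: AD² = 12² + 3² − 2·12·3·cos(90°) = 153, so AD = 3·√17.

Therefore, the length of AD = 3·√17.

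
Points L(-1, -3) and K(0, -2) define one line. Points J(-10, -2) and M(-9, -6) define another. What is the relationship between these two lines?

Slope of line 1: m1 = (-2 - -3)/(0 - -1) = 1/1 = 1
Slope of line 2: m2 = (-6 - -2)/(-9 - -10) = -4/1 = -4
m1 != m2 and m1*m2 = -4 != -1. Neither.

Neither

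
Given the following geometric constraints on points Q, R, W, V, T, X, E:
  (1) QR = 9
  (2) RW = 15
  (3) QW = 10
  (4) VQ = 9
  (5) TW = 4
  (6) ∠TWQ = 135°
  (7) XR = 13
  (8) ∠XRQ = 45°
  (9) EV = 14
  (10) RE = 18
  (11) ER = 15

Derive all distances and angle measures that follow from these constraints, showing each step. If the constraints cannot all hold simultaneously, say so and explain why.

These constraints are not satisfiable: (11) ER = 15 and (10) RE = 18 assign two different lengths to the same segment. No planar figure meets all of them, so nothing further can be derived.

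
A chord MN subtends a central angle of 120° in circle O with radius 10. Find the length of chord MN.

Drop a perpendicular from the center to the chord, bisecting both the chord and the central angle.
Each half-chord = r sin(θ/2) = 10 sin(60°).
The full chord = 2 × 10 × sin(60°) = 10*sqrt(3).

10*sqrt(3)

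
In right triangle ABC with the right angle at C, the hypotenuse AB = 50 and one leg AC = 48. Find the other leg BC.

By the Pythagorean theorem: BC^2 = AB^2 - AC^2
BC^2 = 50^2 - 48^2 = 2500 - 2304 = 196
BC = sqrt(196) = 14

14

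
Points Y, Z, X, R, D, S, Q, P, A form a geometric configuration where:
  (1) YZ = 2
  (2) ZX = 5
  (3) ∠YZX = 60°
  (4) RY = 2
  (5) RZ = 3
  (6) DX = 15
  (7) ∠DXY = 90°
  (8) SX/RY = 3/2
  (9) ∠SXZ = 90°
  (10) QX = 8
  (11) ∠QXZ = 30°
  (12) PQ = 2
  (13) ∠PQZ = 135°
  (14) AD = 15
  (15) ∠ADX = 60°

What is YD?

Step 1: By the law of cosines on triangle XZY: XY² = 5² + 2² − 2·5·2·cos(60°) = 19, so XY = √19.
Step 2: By the law of cosines on triangle YXD: YD² = √19² + 15² − 2·√19·15·cos(90°) = 244, so YD = 2·√61.

Therefore, the length of YD = 2·√61.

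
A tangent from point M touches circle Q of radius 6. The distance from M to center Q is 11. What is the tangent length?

tangent = √(d² - r²) = √(11² - 6²) = √(121 - 36) = √85 = sqrt(85)

sqrt(85)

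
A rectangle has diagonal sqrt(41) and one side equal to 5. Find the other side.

The diagonal of a rectangle forms a right triangle with the two sides.
Rearranging the Pythagorean theorem: missing side = sqrt(d^2 - known^2).
= sqrt(41 - 25) = sqrt(16) = 4.

4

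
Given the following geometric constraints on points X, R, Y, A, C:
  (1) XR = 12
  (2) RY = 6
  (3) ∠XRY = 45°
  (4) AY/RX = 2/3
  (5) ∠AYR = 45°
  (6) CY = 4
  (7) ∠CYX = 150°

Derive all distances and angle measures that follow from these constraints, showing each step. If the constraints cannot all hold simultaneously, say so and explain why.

The constraints are consistent.

From the given relations:
  AY = 2/3·RX = 2/3·12 = 8

Step 1: From XR = 12, RY = 6, and ∠XRY = 45°, by the law of cosines:
  XY² = XR² + RY² - 2·XR·RY·cos(45°) = 144 + 36 - 101.8 = 78.18
  XY ≈ 8.84

Step 2: From RY = 6, YA = 8, and ∠RYA = 45°, by the law of cosines:
  RA² = RY² + YA² - 2·RY·YA·cos(45°) = 36 + 64 - 67.88 = 32.12
  RA ≈ 5.67

Step 3: From XY = 8.84, YC = 4, and ∠XYC = 150°, by the law of cosines:
  XC² = XY² + YC² - 2·XY·YC·cos(150°) = 78.18 + 16 + 61.26 = 155.4
  XC ≈ 12.47

Step 4: From XR = 12, XY = 8.84, RY = 6, by the inverse law of cosines:
  cos(∠RXY) = (XR² + XY² - RY²) / (2·XR·XY)
  ∠RXY = 28.68°

Step 5: From RA = 5.67, RY = 6, AY = 8, by the inverse law of cosines:
  cos(∠ARY) = (RA² + RY² - AY²) / (2·RA·RY)
  ∠ARY = 86.53°

Step 6: From YR = 6, YX = 8.84, RX = 12, by the inverse law of cosines:
  cos(∠RYX) = (YR² + YX² - RX²) / (2·YR·YX)
  ∠RYX = 106.32°

Step 7: From AR = 5.67, AY = 8, RY = 6, by the inverse law of cosines:
  cos(∠RAY) = (AR² + AY² - RY²) / (2·AR·AY)
  ∠RAY = 48.47°

Step 8: From XC = 12.47, XY = 8.84, CY = 4, by the inverse law of cosines:
  cos(∠CXY) = (XC² + XY² - CY²) / (2·XC·XY)
  ∠CXY = 9.23°

Step 9: From CX = 12.47, CY = 4, XY = 8.84, by the inverse law of cosines:
  cos(∠XCY) = (CX² + CY² - XY²) / (2·CX·CY)
  ∠XCY = 20.77°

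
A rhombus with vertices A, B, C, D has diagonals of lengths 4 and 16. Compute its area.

Area of a rhombus = (d1 * d2) / 2
Area = (4 * 16) / 2
Area = 64 / 2
Area = 32

32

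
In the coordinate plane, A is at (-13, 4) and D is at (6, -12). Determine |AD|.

d = sqrt((19)^2 + (-16)^2) = sqrt(617)

sqrt(617)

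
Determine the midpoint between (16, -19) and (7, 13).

The midpoint is the point halfway along the segment.
Move half the horizontal distance: 16 + (7 - 16)/2 = 16 + -9/2 = 23/2
Move half the vertical distance: -19 + (13 - -19)/2 = -19 + 32/2 = -3
Midpoint = (23/2, -3)

(23/2, -3)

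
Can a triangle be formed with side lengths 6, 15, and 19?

For three segments to close into a triangle, no single side can be as long as the other two combined.
The longest side is 19, and 6 + 15 = 21 > 19.
A triangle can be formed.

Yes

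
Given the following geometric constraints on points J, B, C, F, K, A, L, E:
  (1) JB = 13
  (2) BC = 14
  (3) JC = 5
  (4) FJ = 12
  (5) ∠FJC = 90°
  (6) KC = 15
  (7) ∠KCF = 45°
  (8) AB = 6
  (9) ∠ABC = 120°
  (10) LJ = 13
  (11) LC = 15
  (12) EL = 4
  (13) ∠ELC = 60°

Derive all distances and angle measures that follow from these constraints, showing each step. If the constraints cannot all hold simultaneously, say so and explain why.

The constraints are consistent.

Step 1: From CJ = 5, JF = 12, and ∠CJF = 90°, by the law of cosines:
  CF² = CJ² + JF² - 2·CJ·JF·cos(90°) = 25 + 144 - 0 = 169
  CF = 13

Step 2: From CB = 14, BA = 6, and ∠CBA = 120°, by the law of cosines:
  CA² = CB² + BA² - 2·CB·BA·cos(120°) = 196 + 36 + 84 = 316
  CA = 2·√79

Step 3: From CL = 15, LE = 4, and ∠CLE = 60°, by the law of cosines:
  CE² = CL² + LE² - 2·CL·LE·cos(60°) = 225 + 16 - 60 = 181
  CE = √181

Step 4: From JB = 13, JC = 5, BC = 14, by the inverse law of cosines:
  cos(∠BJC) = (JB² + JC² - BC²) / (2·JB·JC)
  ∠BJC = 90.88°

Step 5: From JC = 5, JL = 13, CL = 15, by the inverse law of cosines:
  cos(∠CJL) = (JC² + JL² - CL²) / (2·JC·JL)
  ∠CJL = 103.8°

Step 6: From BC = 14, BJ = 13, CJ = 5, by the inverse law of cosines:
  cos(∠CBJ) = (BC² + BJ² - CJ²) / (2·BC·BJ)
  ∠CBJ = 20.92°

Step 7: From CB = 14, CJ = 5, BJ = 13, by the inverse law of cosines:
  cos(∠BCJ) = (CB² + CJ² - BJ²) / (2·CB·CJ)
  ∠BCJ = 68.2°

Step 8: From CJ = 5, CL = 15, JL = 13, by the inverse law of cosines:
  cos(∠JCL) = (CJ² + CL² - JL²) / (2·CJ·CL)
  ∠JCL = 57.32°

Step 9: From LC = 15, LJ = 13, CJ = 5, by the inverse law of cosines:
  cos(∠CLJ) = (LC² + LJ² - CJ²) / (2·LC·LJ)
  ∠CLJ = 18.89°

Step 10: From FC = 13, CK = 15, and ∠FCK = 45°, by the law of cosines:
  FK² = FC² + CK² - 2·FC·CK·cos(45°) = 169 + 225 - 275.8 = 118.2
  FK ≈ 10.87

Step 11: From CA = 2·√79, CB = 14, AB = 6, by the inverse law of cosines:
  cos(∠ACB) = (CA² + CB² - AB²) / (2·CA·CB)
  ∠ACB = 17°

Step 12: From CE = √181, CL = 15, EL = 4, by the inverse law of cosines:
  cos(∠ECL) = (CE² + CL² - EL²) / (2·CE·CL)
  ∠ECL = 14.92°

Step 13: From CF = 13, CJ = 5, FJ = 12, by the inverse law of cosines:
  cos(∠FCJ) = (CF² + CJ² - FJ²) / (2·CF·CJ)
  ∠FCJ = 67.38°

Step 14: From FC = 13, FJ = 12, CJ = 5, by the inverse law of cosines:
  cos(∠CFJ) = (FC² + FJ² - CJ²) / (2·FC·FJ)
  ∠CFJ = 22.62°

Step 15: From AB = 6, AC = 2·√79, BC = 14, by the inverse law of cosines:
  cos(∠BAC) = (AB² + AC² - BC²) / (2·AB·AC)
  ∠BAC = 43°

Step 16: From EC = √181, EL = 4, CL = 15, by the inverse law of cosines:
  cos(∠CEL) = (EC² + EL² - CL²) / (2·EC·EL)
  ∠CEL = 105.08°

Step 17: From FC = 13, FK = 10.87, CK = 15, by the inverse law of cosines:
  cos(∠CFK) = (FC² + FK² - CK²) / (2·FC·FK)
  ∠CFK = 77.28°

Step 18: From KC = 15, KF = 10.87, CF = 13, by the inverse law of cosines:
  cos(∠CKF) = (KC² + KF² - CF²) / (2·KC·KF)
  ∠CKF = 57.72°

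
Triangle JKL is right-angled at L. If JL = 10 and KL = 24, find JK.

JK = sqrt(10^2 + 24^2) = sqrt(676) = 26

26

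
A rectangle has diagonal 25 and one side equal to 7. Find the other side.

The diagonal of a rectangle forms a right triangle with the two sides.
Rearranging the Pythagorean theorem: missing side = sqrt(d^2 - known^2).
= sqrt(625 - 49) = sqrt(576) = 24.

24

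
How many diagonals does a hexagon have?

Each of the 6 vertices connects to 3 non-adjacent vertices via diagonals.
Total connections = 6 × 3 = 18, but each diagonal is counted twice.
Number of diagonals = 18 / 2 = 9.

9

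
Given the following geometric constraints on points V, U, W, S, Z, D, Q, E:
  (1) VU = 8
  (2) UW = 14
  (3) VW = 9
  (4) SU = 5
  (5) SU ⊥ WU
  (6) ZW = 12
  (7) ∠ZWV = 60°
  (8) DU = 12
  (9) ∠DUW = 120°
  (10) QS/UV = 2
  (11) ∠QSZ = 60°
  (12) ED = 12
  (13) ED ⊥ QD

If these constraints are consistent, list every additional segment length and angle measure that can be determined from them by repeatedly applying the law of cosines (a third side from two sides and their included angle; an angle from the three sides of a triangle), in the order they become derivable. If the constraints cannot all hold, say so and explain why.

The constraints are consistent. Derivable facts, in order:
After 1 step:
- VZ = 3·√13
- WD = 2·√127
- WS ≈ 14.87
- ∠UVW = 110.74°
- ∠UWV = 32.3°
- ∠VUW = 36.96°
After 2 steps:
- ∠DWU = 27.46°
- ∠SWU = 19.65°
- ∠UDW = 32.54°
- ∠USW = 70.35°
- ∠VZW = 46.1°
- ∠WVZ = 73.9°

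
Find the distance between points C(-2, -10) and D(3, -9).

The horizontal distance is |3 - -2| = 5 and the vertical distance is |-9 - -10| = 1.
By the Pythagorean theorem, d = sqrt(5^2 + 1^2) = sqrt(26).

sqrt(26)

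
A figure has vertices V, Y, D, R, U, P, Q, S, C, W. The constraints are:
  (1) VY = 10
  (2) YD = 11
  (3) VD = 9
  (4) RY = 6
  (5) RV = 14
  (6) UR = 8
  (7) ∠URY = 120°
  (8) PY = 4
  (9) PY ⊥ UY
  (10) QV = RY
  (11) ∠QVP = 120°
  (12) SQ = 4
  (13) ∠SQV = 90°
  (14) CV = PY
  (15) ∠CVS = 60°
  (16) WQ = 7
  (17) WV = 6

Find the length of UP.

Step 1: By the law of cosines on triangle URY: UY² = 8² + 6² − 2·8·6·cos(120°) = 148, so UY = 2·√37.
Step 2: By the law of cosines on triangle UYP: UP² = (2·√37)² + 4² − 2·2·√37·4·cos(90°) = 164, so UP = 2·√41.

Therefore, the length of UP = 2·√41.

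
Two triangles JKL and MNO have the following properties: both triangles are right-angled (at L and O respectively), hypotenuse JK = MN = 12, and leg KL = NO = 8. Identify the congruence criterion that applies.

The given information matches HL: The hypotenuse and one leg of two right triangles are equal (Hypotenuse-Leg).

HL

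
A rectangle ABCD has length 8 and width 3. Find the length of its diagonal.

Using the Pythagorean theorem:
d² = 8² + 3² = 64 + 9 = 73
d = sqrt(73)

sqrt(73)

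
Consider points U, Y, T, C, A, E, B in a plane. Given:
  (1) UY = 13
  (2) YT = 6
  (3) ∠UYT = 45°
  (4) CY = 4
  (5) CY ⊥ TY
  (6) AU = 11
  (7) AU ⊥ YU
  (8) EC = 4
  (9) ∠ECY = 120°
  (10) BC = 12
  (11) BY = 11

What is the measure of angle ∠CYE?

Step 1: By the law of cosines on triangle YCE: YE² = 4² + 4² − 2·4·4·cos(120°) = 48, so YE = 4·√3.
Step 2: By the inverse law of cosines on triangle CYE: cos(∠CYE) = (4² + (4·√3)² − 4²) / (2·4·4·√3) = 48/55.43 = 0.866, so ∠CYE = 30°.

Therefore, the measure of angle ∠CYE = 30°.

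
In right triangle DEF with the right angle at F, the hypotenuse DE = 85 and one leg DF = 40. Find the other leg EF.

By the Pythagorean theorem: EF^2 = DE^2 - DF^2
EF^2 = 85^2 - 40^2 = 7225 - 1600 = 5625
EF = sqrt(5625) = 75

75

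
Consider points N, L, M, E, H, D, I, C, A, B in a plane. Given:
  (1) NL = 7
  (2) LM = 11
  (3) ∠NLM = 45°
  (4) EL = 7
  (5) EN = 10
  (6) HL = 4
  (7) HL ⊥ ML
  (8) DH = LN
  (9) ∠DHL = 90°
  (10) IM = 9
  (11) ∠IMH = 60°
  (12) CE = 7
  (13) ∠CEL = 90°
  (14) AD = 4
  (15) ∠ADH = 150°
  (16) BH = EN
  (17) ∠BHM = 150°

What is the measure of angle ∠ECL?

Step 1: By the law of cosines on triangle CEL: CL² = 7² + 7² − 2·7·7·cos(90°) = 98, so CL = 7·√2.
Step 2: By the inverse law of cosines on triangle ECL: cos(∠ECL) = (7² + (7·√2)² − 7²) / (2·7·7·√2) = 98/138.59 = 0.7071, so ∠ECL = 45°.

Therefore, the measure of angle ∠ECL = 45°.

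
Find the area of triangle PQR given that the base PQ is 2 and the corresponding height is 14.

Area = (1/2)(2)(14) = 14

14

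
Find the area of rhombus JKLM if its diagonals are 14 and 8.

Area of a rhombus = (d1 * d2) / 2
Area = (14 * 8) / 2
Area = 112 / 2
Area = 56

56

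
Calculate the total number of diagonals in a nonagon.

Total line segments between 9 vertices = C(9,2) = 36.
Subtract the 9 sides: 36 - 9 = 27 diagonals.

27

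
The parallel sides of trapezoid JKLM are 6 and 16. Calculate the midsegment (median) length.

midsegment = (6 + 16) / 2 = 22 / 2 = 11

11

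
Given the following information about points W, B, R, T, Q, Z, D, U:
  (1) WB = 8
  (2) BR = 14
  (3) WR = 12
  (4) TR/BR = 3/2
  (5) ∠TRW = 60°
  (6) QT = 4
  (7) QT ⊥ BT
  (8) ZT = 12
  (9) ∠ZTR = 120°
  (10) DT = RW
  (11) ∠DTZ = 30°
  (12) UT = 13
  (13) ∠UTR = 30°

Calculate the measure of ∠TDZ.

From the given relations: DT = RW = 12.
Step 1: By the law of cosines on triangle DTZ: DZ² = 12² + 12² − 2·12·12·cos(30°) = 38.58, so DZ ≈ 6.21.
Step 2: By the inverse law of cosines on triangle TDZ: cos(∠TDZ) = (12² + 6.21² − 12²) / (2·12·6.21) = 38.58/149.08 = 0.2588, so ∠TDZ = 75°.

Therefore, the measure of angle ∠TDZ = 75°.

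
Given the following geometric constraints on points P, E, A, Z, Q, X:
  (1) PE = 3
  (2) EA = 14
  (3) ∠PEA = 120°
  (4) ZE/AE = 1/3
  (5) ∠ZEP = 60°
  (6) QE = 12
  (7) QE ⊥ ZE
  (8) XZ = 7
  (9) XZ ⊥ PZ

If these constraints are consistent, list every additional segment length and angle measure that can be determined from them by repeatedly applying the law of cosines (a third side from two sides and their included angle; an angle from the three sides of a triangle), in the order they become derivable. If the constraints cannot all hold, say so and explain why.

The constraints are consistent. Derivable facts, in order:
After 1 step:
- PA ≈ 15.72
- PZ ≈ 4.1
- ZQ ≈ 12.88
After 2 steps:
- PX = 4/3·√37
- ∠APE = 50.48°
- ∠EAP = 9.52°
- ∠EPZ = 80.63°
- ∠EQZ = 21.25°
- ∠EZP = 39.37°
- ∠EZQ = 68.75°
After 3 steps:
- ∠PXZ = 30.33°
- ∠XPZ = 59.67°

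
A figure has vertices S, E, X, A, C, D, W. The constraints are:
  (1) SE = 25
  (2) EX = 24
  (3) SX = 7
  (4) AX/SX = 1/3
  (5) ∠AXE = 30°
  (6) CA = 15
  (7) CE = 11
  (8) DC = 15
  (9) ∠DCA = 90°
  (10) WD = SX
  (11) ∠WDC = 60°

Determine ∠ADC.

Step 1: By the law of cosines on triangle DCA: DA² = 15² + 15² − 2·15·15·cos(90°) = 450, so DA = 15·√2.
Step 2: By the inverse law of cosines on triangle ADC: cos(∠ADC) = ((15·√2)² + 15² − 15²) / (2·15·√2·15) = 450/636.4 = 0.7071, so ∠ADC = 45°.

Therefore, the measure of angle ∠ADC = 45°.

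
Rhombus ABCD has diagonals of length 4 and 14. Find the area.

Area of a rhombus = (d1 * d2) / 2
Area = (4 * 14) / 2
Area = 56 / 2
Area = 28

28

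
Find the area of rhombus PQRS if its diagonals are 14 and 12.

Area = (14 * 12) / 2 = 168 / 2 = 84

84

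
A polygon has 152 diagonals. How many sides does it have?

Using d = n(n - 3)/2, we solve 152 = n(n - 3)/2.
So n(n - 3) = 304.
Testing n = 19: 19 * 16 = 304 = 304. Correct.
The polygon has 19 sides.

19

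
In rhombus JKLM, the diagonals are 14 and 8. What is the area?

The diagonals of a rhombus divide it into four right triangles.
Each triangle has legs 14/ 2 = 7 and 8/2 = 4, so each has area (1/2)*7*4 = 14.
Four such triangles give total area = (d1 * d2) / 2 = 56.

56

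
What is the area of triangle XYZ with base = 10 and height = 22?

Area = (1/2)(10)(22) = 110

110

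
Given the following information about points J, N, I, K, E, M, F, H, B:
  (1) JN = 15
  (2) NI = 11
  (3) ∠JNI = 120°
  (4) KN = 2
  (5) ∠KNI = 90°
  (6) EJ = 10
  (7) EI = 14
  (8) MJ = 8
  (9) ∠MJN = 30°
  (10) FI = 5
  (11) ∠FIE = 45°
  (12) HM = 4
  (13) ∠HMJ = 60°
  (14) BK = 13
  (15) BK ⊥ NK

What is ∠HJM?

Step 1: By the law of cosines on triangle JMH: JH² = 8² + 4² − 2·8·4·cos(60°) = 48, so JH = 4·√3.
Step 2: By the inverse law of cosines on triangle HJM: cos(∠HJM) = ((4·√3)² + 8² − 4²) / (2·4·√3·8) = 96/110.85 = 0.866, so ∠HJM = 30°.

Therefore, the measure of angle ∠HJM = 30°.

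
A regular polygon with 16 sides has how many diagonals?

Total line segments between 16 vertices = C(16,2) = 120.
Subtract the 16 sides: 120 - 16 = 104 diagonals.

104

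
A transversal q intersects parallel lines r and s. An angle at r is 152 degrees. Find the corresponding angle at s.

Corresponding angles are equal: 152 degrees.

152 degrees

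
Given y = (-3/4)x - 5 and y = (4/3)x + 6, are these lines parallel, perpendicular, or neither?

Slope of line 1: m1 = -3/4
Slope of line 2: m2 = 4/3
m1 * m2 = (-3/4) * (4/3) = -1 = -1, so the lines are perpendicular.

Perpendicular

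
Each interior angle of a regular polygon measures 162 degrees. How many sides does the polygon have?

Each interior angle of a regular n-gon is (n - 2) * 180 / n.
Setting this equal to 162:
(n - 2) * 180 / n = 162
Each exterior angle = 180 - 162 = 18 degrees.
Since exterior angles sum to 360: n = 360 / 18 = 20.

20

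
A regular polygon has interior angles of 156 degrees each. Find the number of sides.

Exterior angle = 180 - 156 = 24. n = 360 / 24 = 15.

15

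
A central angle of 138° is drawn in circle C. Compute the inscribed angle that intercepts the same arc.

An inscribed angle intercepts an arc from a point on the circle, while the central angle intercepts the same arc from the center.
The inscribed angle is always half the central angle: 138° / 2 = 69°.

69°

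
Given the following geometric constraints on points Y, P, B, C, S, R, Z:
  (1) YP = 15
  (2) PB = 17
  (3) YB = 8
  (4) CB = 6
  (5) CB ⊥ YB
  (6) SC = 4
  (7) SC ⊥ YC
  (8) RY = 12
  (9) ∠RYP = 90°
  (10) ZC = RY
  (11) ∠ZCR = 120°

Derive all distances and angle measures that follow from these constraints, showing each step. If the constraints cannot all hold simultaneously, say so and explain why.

The constraints are consistent.

From the given relations:
  ZC = RY = 12

Step 1: From YB = 8, BC = 6, and ∠YBC = 90°, by the law of cosines:
  YC² = YB² + BC² - 2·YB·BC·cos(90°) = 64 + 36 - 0 = 100
  YC = 10

Step 2: From PY = 15, YR = 12, and ∠PYR = 90°, by the law of cosines:
  PR² = PY² + YR² - 2·PY·YR·cos(90°) = 225 + 144 - 0 = 369
  PR = 3·√41

Step 3: From YB = 8, YP = 15, BP = 17, by the inverse law of cosines:
  cos(∠BYP) = (YB² + YP² - BP²) / (2·YB·YP)
  ∠BYP = 90°

Step 4: From PB = 17, PY = 15, BY = 8, by the inverse law of cosines:
  cos(∠BPY) = (PB² + PY² - BY²) / (2·PB·PY)
  ∠BPY = 28.07°

Step 5: From BP = 17, BY = 8, PY = 15, by the inverse law of cosines:
  cos(∠PBY) = (BP² + BY² - PY²) / (2·BP·BY)
  ∠PBY = 61.93°

Step 6: From YC = 10, CS = 4, and ∠YCS = 90°, by the law of cosines:
  YS² = YC² + CS² - 2·YC·CS·cos(90°) = 100 + 16 - 0 = 116
  YS = 2·√29

Step 7: From YB = 8, YC = 10, BC = 6, by the inverse law of cosines:
  cos(∠BYC) = (YB² + YC² - BC²) / (2·YB·YC)
  ∠BYC = 36.87°

Step 8: From PR = 3·√41, PY = 15, RY = 12, by the inverse law of cosines:
  cos(∠RPY) = (PR² + PY² - RY²) / (2·PR·PY)
  ∠RPY = 38.66°

Step 9: From CB = 6, CY = 10, BY = 8, by the inverse law of cosines:
  cos(∠BCY) = (CB² + CY² - BY²) / (2·CB·CY)
  ∠BCY = 53.13°

Step 10: From RP = 3·√41, RY = 12, PY = 15, by the inverse law of cosines:
  cos(∠PRY) = (RP² + RY² - PY²) / (2·RP·RY)
  ∠PRY = 51.34°

Step 11: From YC = 10, YS = 2·√29, CS = 4, by the inverse law of cosines:
  cos(∠CYS) = (YC² + YS² - CS²) / (2·YC·YS)
  ∠CYS = 21.8°

Step 12: From SC = 4, SY = 2·√29, CY = 10, by the inverse law of cosines:
  cos(∠CSY) = (SC² + SY² - CY²) / (2·SC·SY)
  ∠CSY = 68.2°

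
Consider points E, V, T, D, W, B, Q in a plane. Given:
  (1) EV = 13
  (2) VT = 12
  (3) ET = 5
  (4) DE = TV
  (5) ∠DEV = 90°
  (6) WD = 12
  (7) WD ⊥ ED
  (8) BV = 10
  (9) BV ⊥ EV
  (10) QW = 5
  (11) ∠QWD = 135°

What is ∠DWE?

From the given relations: DE = TV = 12.
Step 1: By the law of cosines on triangle WDE: WE² = 12² + 12² − 2·12·12·cos(90°) = 288, so WE = 12·√2.
Step 2: By the inverse law of cosines on triangle DWE: cos(∠DWE) = (12² + (12·√2)² − 12²) / (2·12·12·√2) = 288/407.29 = 0.7071, so ∠DWE = 45°.

Therefore, the measure of angle ∠DWE = 45°.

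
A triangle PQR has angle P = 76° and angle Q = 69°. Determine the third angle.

Let angle R = x. Then 76 + 69 + x = 180.
x = 180 - 145 = 35 degrees.

35 degrees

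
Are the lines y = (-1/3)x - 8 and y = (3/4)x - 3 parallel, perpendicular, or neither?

Slope of line 1: m1 = -1/3
Slope of line 2: m2 = 3/4
For parallel lines we need equal slopes: -1/3 != 3/4.
For perpendicular lines we need m1*m2 = -1: (-1/3)(3/4) = -1/4 != -1.
Since neither condition holds, the lines are neither parallel nor perpendicular.

Neither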